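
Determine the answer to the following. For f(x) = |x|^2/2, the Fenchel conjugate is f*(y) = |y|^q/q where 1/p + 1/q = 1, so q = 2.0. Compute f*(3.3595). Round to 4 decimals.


The conjugate exponent q satisfies 1/p + 1/q = 1.
p = 2, so q = 2/(2 - 1) = 2.0
|y|^q = 3.3595^2.0 = 11.2862
f*(3.3595) = 11.2862 / 2.0 = 5.6431


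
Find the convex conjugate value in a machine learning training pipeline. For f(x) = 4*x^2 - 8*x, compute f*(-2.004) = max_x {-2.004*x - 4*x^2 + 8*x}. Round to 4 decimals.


f*(y) = sup_x {y*x - a*x^2 - b*x} = sup_x {(y-b)*x - a*x^2}
FOC: (y - b) - 2a*x = 0 => x* = (y - b)/(2a)
x* = (-2.004 + 8)/(2*4) = 0.7495
f*(-2.004) = (y-b)^2/(4a) = (-2.004 + 8)^2/(4*4)
= 35.952/16 = 2.247


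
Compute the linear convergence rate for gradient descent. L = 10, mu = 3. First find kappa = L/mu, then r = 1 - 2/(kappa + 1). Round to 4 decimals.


Step 1: Compute the condition number.
kappa = L/mu = 10/3 = 3.3333
Step 2: Compute the convergence rate.
r = 1 - 2/(kappa + 1) = 1 - 2*mu/(L + mu) = (L - mu)/(L + mu) = 7/13 = 0.5385


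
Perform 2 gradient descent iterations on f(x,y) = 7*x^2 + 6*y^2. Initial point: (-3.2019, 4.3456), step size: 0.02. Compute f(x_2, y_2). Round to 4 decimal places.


Gradient descent on f(x,y) = 7*x^2 + 6*y^2.
Starting point: (-3.2019, 4.3456), alpha = 0.02
Step 1: grad_x = 2*7*-3.2019 = -44.8266, grad_y = 2*6*4.3456 = 52.1472
  x_1 = -3.2019 - 0.02*-44.8266 = -2.3054
  y_1 = 4.3456 - 0.02*52.1472 = 3.3027
Step 2: grad_x = 2*7*-2.3054 = -32.2752, grad_y = 2*6*3.3027 = 39.6319
  x_2 = -2.3054 - 0.02*-32.2752 = -1.6599
  y_2 = 3.3027 - 0.02*39.6319 = 2.51
f(-1.6599, 2.51) = 7*(-1.6599)^2 + 6*2.51^2 = 57.0872


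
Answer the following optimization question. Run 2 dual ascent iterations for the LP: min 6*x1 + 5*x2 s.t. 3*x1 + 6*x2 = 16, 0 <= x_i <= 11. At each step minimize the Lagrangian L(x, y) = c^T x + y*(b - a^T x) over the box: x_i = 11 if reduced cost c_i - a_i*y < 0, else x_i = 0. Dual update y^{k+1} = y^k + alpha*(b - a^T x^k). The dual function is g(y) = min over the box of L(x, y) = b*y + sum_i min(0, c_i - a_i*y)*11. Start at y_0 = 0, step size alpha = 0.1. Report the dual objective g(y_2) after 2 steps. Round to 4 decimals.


Dual ascent for LP: min 6*x1 + 5*x2, 3*x1 + 6*x2 = 16, 0 <= x_i <= 11
Step 1: y^k = 0.0, reduced costs: (6.0, 5.0)
  x^k = (0.0, 0.0), subgradient = b - a^T x = 16.0
  y^{k+1} = 0.0 + 0.1*16.0 = 1.6
Step 2: y^k = 1.6, reduced costs: (1.2, -4.6)
  x^k = (0.0, 11.0), subgradient = b - a^T x = -50.0
  y^{k+1} = 1.6 + 0.1*-50.0 = -3.4
Dual objective at y_2 = -3.4: reduced costs (16.2, 25.4), box minimizer x = (0.0, 0.0)
g(y_2) = b*y + (c1 - a1*y)*x1 + (c2 - a2*y)*x2 = 16*(-3.4) + 16.2*0.0 + 25.4*0.0 = -54.4 + 0.0 + 0.0 = -54.4


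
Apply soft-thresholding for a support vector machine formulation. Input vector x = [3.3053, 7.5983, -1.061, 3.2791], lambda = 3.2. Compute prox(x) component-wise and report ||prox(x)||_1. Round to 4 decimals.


Soft-thresholding with lambda = 3.2:
prox(3.3053) = sign(3.3053)*max(|3.3053| - 3.2, 0) = 0.1053
prox(7.5983) = sign(7.5983)*max(|7.5983| - 3.2, 0) = 4.3983
prox(-1.061) = sign(-1.061)*max(|-1.061| - 3.2, 0) = 0.0
prox(3.2791) = sign(3.2791)*max(|3.2791| - 3.2, 0) = 0.0791
prox(x) = [0.1053, 4.3983, 0.0, 0.0791]
||prox(x)||_1 = 0.1053 + 4.3983 + 0.0 + 0.0791 = 4.5827


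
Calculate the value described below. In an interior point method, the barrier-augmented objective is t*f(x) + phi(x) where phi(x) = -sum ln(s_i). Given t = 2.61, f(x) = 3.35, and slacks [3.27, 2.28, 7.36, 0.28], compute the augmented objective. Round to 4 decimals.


Step 1: Compute log-barrier.
ln values: [1.1848, 0.8242, 1.9961, -1.273]
phi = -(1.1848 + 0.8242 + 1.9961 - 1.273) = -2.7321
Step 2: Compute augmented objective.
t*f(x) = 2.61*3.35 = 8.7435
Total = 8.7435 - 2.7321 = 6.0114


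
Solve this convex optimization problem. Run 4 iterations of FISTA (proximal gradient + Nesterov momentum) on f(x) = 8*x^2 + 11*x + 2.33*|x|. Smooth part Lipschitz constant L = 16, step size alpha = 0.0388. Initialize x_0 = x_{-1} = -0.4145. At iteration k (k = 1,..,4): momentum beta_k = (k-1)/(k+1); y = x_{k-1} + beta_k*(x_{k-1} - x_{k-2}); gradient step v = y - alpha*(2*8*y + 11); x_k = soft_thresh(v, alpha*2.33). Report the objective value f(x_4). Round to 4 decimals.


FISTA on f(x) = 8*x^2 + 11*x + 2.33*|x|
L = 16, alpha = 0.0388
Iteration 1: beta = 0.0, y = -0.4145 + 0.0*(-0.4145 + 0.4145) = -0.4145
  grad(y) = 4.368, v = y - alpha*grad = -0.584
  prox(v) = soft_thresh(-0.584, 0.0904) = -0.4936
Iteration 2: beta = 0.3333, y = -0.4936 + 0.3333*(-0.4936 + 0.4145) = -0.5199
  grad(y) = 2.6811, v = y - alpha*grad = -0.624
  prox(v) = soft_thresh(-0.624, 0.0904) = -0.5336
Iteration 3: beta = 0.5, y = -0.5336 + 0.5*(-0.5336 + 0.4936) = -0.5535
  grad(y) = 2.1433, v = y - alpha*grad = -0.6367
  prox(v) = soft_thresh(-0.6367, 0.0904) = -0.5463
Iteration 4: beta = 0.6, y = -0.5463 + 0.6*(-0.5463 + 0.5336) = -0.5539
  grad(y) = 2.1368, v = y - alpha*grad = -0.6369
  prox(v) = soft_thresh(-0.6369, 0.0904) = -0.5465
f(x_4) = 8*(-0.5465)^2 + 11*(-0.5465) + 2.33*|-0.5465| = -2.3489


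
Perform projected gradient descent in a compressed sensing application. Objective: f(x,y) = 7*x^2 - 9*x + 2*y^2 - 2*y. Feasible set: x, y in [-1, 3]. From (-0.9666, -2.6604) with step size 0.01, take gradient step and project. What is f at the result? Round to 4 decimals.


Step 1: Compute gradient at (-0.9666, -2.6604).
grad_x = 2*7*-0.9666 - 9 = -22.5324
grad_y = 2*2*-2.6604 - 2 = -12.6416
Step 2: Gradient step.
x_raw = -0.9666 - 0.01*-22.5324 = -0.7413
y_raw = -2.6604 - 0.01*-12.6416 = -2.534
Step 3: Project onto [-1, 3].
x_proj = clip(-0.7413) = -0.7413
y_proj = clip(-2.534) = -1.0
Step 4: Evaluate f.
f(-0.7413, -1.0) = 14.5179


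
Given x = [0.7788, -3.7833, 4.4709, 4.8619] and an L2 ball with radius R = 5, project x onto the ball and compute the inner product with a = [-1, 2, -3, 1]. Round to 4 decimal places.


Step 1: Compute ||x|| (intermediates to 6 decimals).
||x|| = sqrt(0.7788^2 + (-3.7833)^2 + 4.4709^2 + 4.8619^2) = 7.651595
Step 2: Project.
Since ||x|| > R, scale = R/||x|| = 5/7.651595 = 0.653459, proj(x) = scale * x
proj(x) = [0.508914, -2.472231, 2.92155, 3.177052]
Step 3: Dot product.
a^T * proj(x) = -1*0.508914 + 2*(-2.472231) - 3*2.92155 + 1*3.177052 = -11.041


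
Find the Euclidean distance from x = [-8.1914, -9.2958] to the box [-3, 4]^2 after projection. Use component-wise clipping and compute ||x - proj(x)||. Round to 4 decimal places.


Project each component onto [-3, 4].
clip(-8.1914) = -3.0, clip(-9.2958) = -3.0
Projection = [-3.0, -3.0]
Squared diffs: [26.9506, 39.6371]
Distance = sqrt(66.5877) = 8.1601


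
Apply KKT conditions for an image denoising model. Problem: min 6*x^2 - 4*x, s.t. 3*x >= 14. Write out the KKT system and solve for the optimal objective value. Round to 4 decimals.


Step 1: Try lambda = 0 (constraint inactive).
x_unc = 4/(2*6) = 0.3333
Check: 3*0.3333 = 0.9999 < 14 -- violated!
Step 2: Constraint must be active: 3*x = 14
x* = 14/3 = 4.6667 (rounded; the exact value 14/3 is used below)
lambda = (2*6*(14/3) - 4)/3 = 17.3333
Step 3: Compute optimal value.
f(x*) = 6*(14/3)^2 - 4*(14/3) = 112.0


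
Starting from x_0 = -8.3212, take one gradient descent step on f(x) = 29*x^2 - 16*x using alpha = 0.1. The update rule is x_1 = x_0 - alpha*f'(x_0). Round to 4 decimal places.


We compute the gradient at x_0 and apply the update.
f'(x) = 58*x - 16
f'(-8.3212) = 58*-8.3212 - 16 = -498.6296
x_1 = -8.3212 - 0.1*-498.6296 = 41.5418


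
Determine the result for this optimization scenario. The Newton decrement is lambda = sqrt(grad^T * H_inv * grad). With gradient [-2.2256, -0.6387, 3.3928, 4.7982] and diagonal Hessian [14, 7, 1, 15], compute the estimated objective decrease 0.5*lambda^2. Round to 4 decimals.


Step 1: H is diagonal, so H^(-1) * g = [-0.159, -0.0912, 3.3928, 0.3199].
Step 2: g^T H^(-1) g = sum_i g_i^2 / H_ii
  = (-2.2256)^2/14 + (-0.6387)^2/7 + (3.3928)^2/1 + (4.7982)^2/15
  = 0.3538 + 0.0583 + 11.5111 + 1.5348 = 13.458
Step 3: Objective decrease = 0.5 * g^T H^(-1) g = 6.729


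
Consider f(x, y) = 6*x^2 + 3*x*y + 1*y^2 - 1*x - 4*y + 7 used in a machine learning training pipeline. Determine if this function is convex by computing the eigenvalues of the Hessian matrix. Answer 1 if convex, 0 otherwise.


The Hessian of f(x,y) = 6*x^2 + 3*x*y + 1*y^2 - 1*x - 4*y + 7 is:
H = [[12, 3], [3, 2]]
Trace = 12 + 2 = 14
Determinant = 12*2 - (3)^2 = 15
Discriminant = (14)^2 - 4*15 = 136.0
Eigenvalues: lambda_1 = 1.169, lambda_2 = 12.831
The function is convex.

1


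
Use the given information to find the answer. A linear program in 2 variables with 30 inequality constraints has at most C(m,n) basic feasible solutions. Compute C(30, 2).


Each vertex corresponds to some choice of n active constraints out of m, so the number of vertices is at most C(m, n) = m! / (n!(m-n)!).
m = 30, n = 2
Numerator: 30 * 29
Denominator: 2! = 2
C(30, 2) = 435


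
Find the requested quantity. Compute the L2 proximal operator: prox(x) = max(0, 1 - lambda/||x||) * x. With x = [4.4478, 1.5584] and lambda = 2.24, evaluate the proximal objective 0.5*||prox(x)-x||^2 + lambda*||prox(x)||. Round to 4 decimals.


Step 1: Compute ||x||.
||x|| = 4.7129
Step 2: Compute scaling factor.
scale = max(0, 1 - 2.24/4.7129) = 0.5247
Step 3: prox(x) = [2.3338, 0.8177]
||prox(x)|| = 2.4729
Step 4: Proximal objective.
0.5*||prox-x||^2 = 2.5088
lambda*||prox|| = 5.5393
Total = 8.0481


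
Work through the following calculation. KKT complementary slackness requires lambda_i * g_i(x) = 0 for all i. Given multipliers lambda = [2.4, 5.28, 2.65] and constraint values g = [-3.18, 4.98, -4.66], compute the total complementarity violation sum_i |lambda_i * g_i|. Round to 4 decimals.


KKT complementary slackness check:
lambda_1 * g_1 = 2.4 * -3.18 = -7.632
lambda_2 * g_2 = 5.28 * 4.98 = 26.2944
lambda_3 * g_3 = 2.65 * -4.66 = -12.349
Total violation = 7.632 + 26.2944 + 12.349 = 46.2754


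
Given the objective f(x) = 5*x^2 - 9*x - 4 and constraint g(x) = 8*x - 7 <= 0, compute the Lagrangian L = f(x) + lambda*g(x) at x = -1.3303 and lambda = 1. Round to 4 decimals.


Step 1: Evaluate f(x).
f(-1.3303) = 5*(-1.3303)^2 - 9*(-1.3303) - 4 = 16.8212
Step 2: Evaluate g(x).
g(-1.3303) = 8*-1.3303 - 7 = -17.6424
Step 3: Compute Lagrangian.
L = 16.8212 + 1*-17.6424 = -0.8212


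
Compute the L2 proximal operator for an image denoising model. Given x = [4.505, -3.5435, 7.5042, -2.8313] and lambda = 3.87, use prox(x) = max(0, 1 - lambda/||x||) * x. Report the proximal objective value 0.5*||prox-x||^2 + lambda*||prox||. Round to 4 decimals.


Step 1: Compute ||x||.
||x|| = 9.858
Step 2: Compute scaling factor.
scale = max(0, 1 - 3.87/9.858) = 0.6074
Step 3: prox(x) = [2.7365, -2.1524, 4.5583, -1.7198]
||prox(x)|| = 5.988
Step 4: Proximal objective.
0.5*||prox-x||^2 = 7.4885
lambda*||prox|| = 23.1736
Total = 30.6621


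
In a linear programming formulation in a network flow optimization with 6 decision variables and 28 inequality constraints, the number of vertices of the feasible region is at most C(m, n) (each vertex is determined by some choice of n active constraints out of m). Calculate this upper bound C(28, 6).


Each vertex corresponds to some choice of n active constraints out of m, so the number of vertices is at most C(m, n) = m! / (n!(m-n)!).
m = 28, n = 6
Numerator: 28 * 27 * 26 * 25 * 24 * 23
Denominator: 6! = 720
C(28, 6) = 376740


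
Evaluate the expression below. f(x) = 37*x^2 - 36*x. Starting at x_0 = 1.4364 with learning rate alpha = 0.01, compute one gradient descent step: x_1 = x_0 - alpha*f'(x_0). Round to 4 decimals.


We compute the gradient at x_0 and apply the update.
f'(x) = 74*x - 36
f'(1.4364) = 74*1.4364 - 36 = 70.2936
x_1 = 1.4364 - 0.01*70.2936 = 0.7335


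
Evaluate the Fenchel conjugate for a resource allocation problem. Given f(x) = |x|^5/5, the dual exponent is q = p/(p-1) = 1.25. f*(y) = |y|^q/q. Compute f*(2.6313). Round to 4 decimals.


The conjugate exponent q satisfies 1/p + 1/q = 1.
p = 5, so q = 5/(5 - 1) = 1.25
|y|^q = 2.6313^1.25 = 3.3513
f*(2.6313) = 3.3513 / 1.25 = 2.681


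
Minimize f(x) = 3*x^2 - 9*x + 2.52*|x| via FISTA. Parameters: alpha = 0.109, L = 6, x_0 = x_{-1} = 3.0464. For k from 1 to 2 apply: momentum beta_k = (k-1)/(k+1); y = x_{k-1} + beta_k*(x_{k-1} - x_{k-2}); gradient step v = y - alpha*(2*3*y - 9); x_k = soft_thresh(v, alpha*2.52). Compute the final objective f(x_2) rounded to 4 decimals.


FISTA on f(x) = 3*x^2 - 9*x + 2.52*|x|
L = 6, alpha = 0.109
Iteration 1: beta = 0.0, y = 3.0464 + 0.0*(3.0464 - 3.0464) = 3.0464
  grad(y) = 9.2784, v = y - alpha*grad = 2.0351
  prox(v) = soft_thresh(2.0351, 0.2747) = 1.7604
Iteration 2: beta = 0.3333, y = 1.7604 + 0.3333*(1.7604 - 3.0464) = 1.3317
  grad(y) = -1.0098, v = y - alpha*grad = 1.4418
  prox(v) = soft_thresh(1.4418, 0.2747) = 1.1671
f(x_2) = 3*1.1671^2 - 9*1.1671 + 2.52*|1.1671| = -3.4764


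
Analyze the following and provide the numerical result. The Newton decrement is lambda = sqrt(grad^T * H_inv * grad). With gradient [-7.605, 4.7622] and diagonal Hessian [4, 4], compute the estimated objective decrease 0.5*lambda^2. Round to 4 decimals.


Step 1: H is diagonal, so H^(-1) * g = [-1.9013, 1.1906].
Step 2: g^T H^(-1) g = sum_i g_i^2 / H_ii
  = (-7.605)^2/4 + (4.7622)^2/4
  = 14.459 + 5.6696 = 20.1286
Step 3: Objective decrease = 0.5 * g^T H^(-1) g = 10.0643


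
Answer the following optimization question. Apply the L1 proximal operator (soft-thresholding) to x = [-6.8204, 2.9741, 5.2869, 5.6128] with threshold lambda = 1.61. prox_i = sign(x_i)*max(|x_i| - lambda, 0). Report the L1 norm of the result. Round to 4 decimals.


Soft-thresholding with lambda = 1.61:
prox(-6.8204) = sign(-6.8204)*max(|-6.8204| - 1.61, 0) = -5.2104
prox(2.9741) = sign(2.9741)*max(|2.9741| - 1.61, 0) = 1.3641
prox(5.2869) = sign(5.2869)*max(|5.2869| - 1.61, 0) = 3.6769
prox(5.6128) = sign(5.6128)*max(|5.6128| - 1.61, 0) = 4.0028
prox(x) = [-5.2104, 1.3641, 3.6769, 4.0028]
||prox(x)||_1 = 5.2104 + 1.3641 + 3.6769 + 4.0028 = 14.2542


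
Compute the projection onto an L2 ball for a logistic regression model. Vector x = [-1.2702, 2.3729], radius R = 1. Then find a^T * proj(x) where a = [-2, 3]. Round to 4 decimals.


Step 1: Compute ||x|| (intermediates to 6 decimals).
||x|| = sqrt((-1.2702)^2 + 2.3729^2) = 2.69148
Step 2: Project.
Since ||x|| > R, scale = R/||x|| = 1/2.69148 = 0.371543, proj(x) = scale * x
proj(x) = [-0.471934, 0.881634]
Step 3: Dot product.
a^T * proj(x) = -2*(-0.471934) + 3*0.881634 = 3.5888


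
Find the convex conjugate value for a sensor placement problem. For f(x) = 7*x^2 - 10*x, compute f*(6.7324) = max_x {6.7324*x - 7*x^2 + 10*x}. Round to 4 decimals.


f*(y) = sup_x {y*x - a*x^2 - b*x} = sup_x {(y-b)*x - a*x^2}
FOC: (y - b) - 2a*x = 0 => x* = (y - b)/(2a)
x* = (6.7324 + 10)/(2*7) = 1.1952
f*(6.7324) = (y-b)^2/(4a) = (6.7324 + 10)^2/(4*7)
= 279.9732/28 = 9.999


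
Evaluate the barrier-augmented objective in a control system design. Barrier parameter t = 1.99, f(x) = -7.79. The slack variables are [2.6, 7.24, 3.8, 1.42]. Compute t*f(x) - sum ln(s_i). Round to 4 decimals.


Step 1: Compute log-barrier.
ln values: [0.9555, 1.9796, 1.335, 0.3507]
phi = -(0.9555 + 1.9796 + 1.335 + 0.3507) = -4.6208
Step 2: Compute augmented objective.
t*f(x) = 1.99*-7.79 = -15.5021
Total = -15.5021 - 4.6208 = -20.1229


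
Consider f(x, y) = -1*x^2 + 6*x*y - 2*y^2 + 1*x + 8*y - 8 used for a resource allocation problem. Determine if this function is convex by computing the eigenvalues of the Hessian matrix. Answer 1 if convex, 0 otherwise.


The Hessian of f(x,y) = -1*x^2 + 6*x*y - 2*y^2 + 1*x + 8*y - 8 is:
H = [[-2, 6], [6, -4]]
Trace = -2 - 4 = -6
Determinant = -2*-4 - (6)^2 = -28
Discriminant = (-6)^2 - 4*-28 = 148.0
Eigenvalues: lambda_1 = -9.0828, lambda_2 = 3.0828
The function is not convex.

0


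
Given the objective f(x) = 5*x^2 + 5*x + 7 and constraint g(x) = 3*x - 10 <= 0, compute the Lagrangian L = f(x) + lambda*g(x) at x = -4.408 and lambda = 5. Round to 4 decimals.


Step 1: Evaluate f(x).
f(-4.408) = 5*(-4.408)^2 + 5*(-4.408) + 7 = 82.1123
Step 2: Evaluate g(x).
g(-4.408) = 3*-4.408 - 10 = -23.224
Step 3: Compute Lagrangian.
L = 82.1123 + 5*-23.224 = -34.0077


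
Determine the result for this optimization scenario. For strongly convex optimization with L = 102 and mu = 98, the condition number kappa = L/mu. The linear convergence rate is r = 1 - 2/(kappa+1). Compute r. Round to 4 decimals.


Step 1: Compute the condition number.
kappa = L/mu = 102/98 = 1.0408
Step 2: Compute the convergence rate.
r = 1 - 2/(kappa + 1) = 1 - 2*mu/(L + mu) = (L - mu)/(L + mu) = 4/200 = 0.02


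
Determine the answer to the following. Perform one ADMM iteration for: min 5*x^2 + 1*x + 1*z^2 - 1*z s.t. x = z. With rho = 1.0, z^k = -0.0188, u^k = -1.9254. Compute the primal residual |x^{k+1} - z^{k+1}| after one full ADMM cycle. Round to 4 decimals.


ADMM iteration with rho = 1.0, z^k = -0.0188, u^k = -1.9254
Step 1: x-update.
Minimize 5*x^2 + 1*x + (1.0/2)*(x + 0.0188 - 1.9254)^2
FOC: (2*5 + 1.0)*x = -1 + 1.0*(-0.0188 + 1.9254)
x^{k+1} = 0.0824
Step 2: z-update.
Minimize 1*z^2 - 1*z + (1.0/2)*(0.0824 - z - 1.9254)^2
FOC: (2*1 + 1.0)*z = 1 + 1.0*(0.0824 - 1.9254)
z^{k+1} = -0.281
Step 3: u-update.
u^{k+1} = -1.9254 + 0.0824 + 0.281 = -1.562
Step 4: Primal residual = |0.0824 + 0.281| = 0.3634


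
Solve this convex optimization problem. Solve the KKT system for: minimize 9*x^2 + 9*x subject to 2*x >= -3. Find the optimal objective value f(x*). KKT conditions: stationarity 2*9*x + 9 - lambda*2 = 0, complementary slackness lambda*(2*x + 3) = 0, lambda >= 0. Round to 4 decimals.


Step 1: Try lambda = 0 (constraint inactive).
Stationarity: 2*9*x + 9 = 0
x* = -9/(2*9) = -0.5
Check constraint: 2*-0.5 = -1.0 >= -3 -- satisfied.
Step 2: Compute optimal value.
f(x*) = 9*(-0.5)^2 + 9*(-0.5) = -2.25


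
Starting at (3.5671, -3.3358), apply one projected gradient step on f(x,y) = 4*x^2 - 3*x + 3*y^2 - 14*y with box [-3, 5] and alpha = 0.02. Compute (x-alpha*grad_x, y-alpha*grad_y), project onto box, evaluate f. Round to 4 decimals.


Step 1: Compute gradient at (3.5671, -3.3358).
grad_x = 2*4*3.5671 - 3 = 25.5368
grad_y = 2*3*-3.3358 - 14 = -34.0148
Step 2: Gradient step.
x_raw = 3.5671 - 0.02*25.5368 = 3.0564
y_raw = -3.3358 - 0.02*-34.0148 = -2.6555
Step 3: Project onto [-3, 5].
x_proj = clip(3.0564) = 3.0564
y_proj = clip(-2.6555) = -2.6555
Step 4: Evaluate f.
f(3.0564, -2.6555) = 86.5285


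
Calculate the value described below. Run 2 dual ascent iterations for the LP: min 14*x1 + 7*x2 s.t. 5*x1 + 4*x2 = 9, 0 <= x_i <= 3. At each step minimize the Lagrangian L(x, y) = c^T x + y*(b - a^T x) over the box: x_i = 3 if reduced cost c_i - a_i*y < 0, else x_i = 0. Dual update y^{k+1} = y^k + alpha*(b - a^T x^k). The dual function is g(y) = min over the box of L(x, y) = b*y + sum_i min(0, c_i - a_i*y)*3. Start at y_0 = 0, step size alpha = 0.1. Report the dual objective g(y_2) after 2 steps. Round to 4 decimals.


Dual ascent for LP: min 14*x1 + 7*x2, 5*x1 + 4*x2 = 9, 0 <= x_i <= 3
Step 1: y^k = 0.0, reduced costs: (14.0, 7.0)
  x^k = (0.0, 0.0), subgradient = b - a^T x = 9.0
  y^{k+1} = 0.0 + 0.1*9.0 = 0.9
Step 2: y^k = 0.9, reduced costs: (9.5, 3.4)
  x^k = (0.0, 0.0), subgradient = b - a^T x = 9.0
  y^{k+1} = 0.9 + 0.1*9.0 = 1.8
Dual objective at y_2 = 1.8: reduced costs (5.0, -0.2), box minimizer x = (0.0, 3.0)
g(y_2) = b*y + (c1 - a1*y)*x1 + (c2 - a2*y)*x2 = 9*1.8 + 5.0*0.0 + (-0.2)*3.0 = 16.2 + 0.0 - 0.6 = 15.6


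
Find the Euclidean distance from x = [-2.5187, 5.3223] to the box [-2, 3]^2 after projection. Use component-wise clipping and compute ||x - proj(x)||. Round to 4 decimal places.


Project each component onto [-2, 3].
clip(-2.5187) = -2.0, clip(5.3223) = 3.0
Projection = [-2.0, 3.0]
Squared diffs: [0.269, 5.3931]
Distance = sqrt(5.6621) = 2.3795


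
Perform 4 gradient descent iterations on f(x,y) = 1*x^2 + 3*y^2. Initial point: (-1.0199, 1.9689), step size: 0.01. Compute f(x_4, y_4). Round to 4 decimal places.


Gradient descent on f(x,y) = 1*x^2 + 3*y^2.
Starting point: (-1.0199, 1.9689), alpha = 0.01
Step 1: grad_x = 2*1*-1.0199 = -2.0398, grad_y = 2*3*1.9689 = 11.8134
  x_1 = -1.0199 - 0.01*-2.0398 = -0.9995
  y_1 = 1.9689 - 0.01*11.8134 = 1.8508
Step 2: grad_x = 2*1*-0.9995 = -1.999, grad_y = 2*3*1.8508 = 11.1046
  x_2 = -0.9995 - 0.01*-1.999 = -0.9795
  y_2 = 1.8508 - 0.01*11.1046 = 1.7397
Step 3: grad_x = 2*1*-0.9795 = -1.959, grad_y = 2*3*1.7397 = 10.4383
  x_3 = -0.9795 - 0.01*-1.959 = -0.9599
  y_3 = 1.7397 - 0.01*10.4383 = 1.6353
Step 4: grad_x = 2*1*-0.9599 = -1.9198, grad_y = 2*3*1.6353 = 9.812
  x_4 = -0.9599 - 0.01*-1.9198 = -0.9407
  y_4 = 1.6353 - 0.01*9.812 = 1.5372
f(-0.9407, 1.5372) = 1*(-0.9407)^2 + 3*1.5372^2 = 7.9741


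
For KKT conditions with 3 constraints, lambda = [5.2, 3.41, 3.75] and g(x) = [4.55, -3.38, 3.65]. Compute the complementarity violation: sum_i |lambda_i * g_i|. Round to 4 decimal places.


KKT complementary slackness check:
lambda_1 * g_1 = 5.2 * 4.55 = 23.66
lambda_2 * g_2 = 3.41 * -3.38 = -11.5258
lambda_3 * g_3 = 3.75 * 3.65 = 13.6875
Total violation = 23.66 + 11.5258 + 13.6875 = 48.8733


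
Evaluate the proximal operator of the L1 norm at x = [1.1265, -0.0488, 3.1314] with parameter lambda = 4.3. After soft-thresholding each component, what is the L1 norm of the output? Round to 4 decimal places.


Soft-thresholding with lambda = 4.3:
prox(1.1265) = sign(1.1265)*max(|1.1265| - 4.3, 0) = 0.0
prox(-0.0488) = sign(-0.0488)*max(|-0.0488| - 4.3, 0) = 0.0
prox(3.1314) = sign(3.1314)*max(|3.1314| - 4.3, 0) = 0.0
prox(x) = [0.0, 0.0, 0.0]
||prox(x)||_1 = 0.0 + 0.0 + 0.0 = 0.0


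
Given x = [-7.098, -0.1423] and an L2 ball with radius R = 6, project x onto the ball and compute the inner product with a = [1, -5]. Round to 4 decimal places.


Step 1: Compute ||x|| (intermediates to 6 decimals).
||x|| = sqrt((-7.098)^2 + (-0.1423)^2) = 7.099426
Step 2: Project.
Since ||x|| > R, scale = R/||x|| = 6/7.099426 = 0.845139, proj(x) = scale * x
proj(x) = [-5.998797, -0.120263]
Step 3: Dot product.
a^T * proj(x) = 1*(-5.998797) - 5*(-0.120263) = -5.3975


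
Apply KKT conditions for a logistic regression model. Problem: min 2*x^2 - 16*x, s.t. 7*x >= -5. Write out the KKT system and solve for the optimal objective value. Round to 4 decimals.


Step 1: Try lambda = 0 (constraint inactive).
Stationarity: 2*2*x - 16 = 0
x* = 16/(2*2) = 4.0
Check constraint: 7*4.0 = 28.0 >= -5 -- satisfied.
Step 2: Compute optimal value.
f(x*) = 2*4.0^2 - 16*4.0 = -32.0


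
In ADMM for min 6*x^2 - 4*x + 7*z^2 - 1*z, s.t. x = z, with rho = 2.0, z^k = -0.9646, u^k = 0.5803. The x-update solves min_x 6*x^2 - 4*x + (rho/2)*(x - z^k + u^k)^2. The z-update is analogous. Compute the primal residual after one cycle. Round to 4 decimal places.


ADMM iteration with rho = 2.0, z^k = -0.9646, u^k = 0.5803
Step 1: x-update.
Minimize 6*x^2 - 4*x + (2.0/2)*(x + 0.9646 + 0.5803)^2
FOC: (2*6 + 2.0)*x = 4 + 2.0*(-0.9646 - 0.5803)
x^{k+1} = 0.065
Step 2: z-update.
Minimize 7*z^2 - 1*z + (2.0/2)*(0.065 - z + 0.5803)^2
FOC: (2*7 + 2.0)*z = 1 + 2.0*(0.065 + 0.5803)
z^{k+1} = 0.1432
Step 3: u-update.
u^{k+1} = 0.5803 + 0.065 - 0.1432 = 0.5022
Step 4: Primal residual = |0.065 - 0.1432| = 0.0782


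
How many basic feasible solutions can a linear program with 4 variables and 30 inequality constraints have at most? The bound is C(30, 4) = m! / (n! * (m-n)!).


Each vertex corresponds to some choice of n active constraints out of m, so the number of vertices is at most C(m, n) = m! / (n!(m-n)!).
m = 30, n = 4
Numerator: 30 * 29 * 28 * 27
Denominator: 4! = 24
C(30, 4) = 27405


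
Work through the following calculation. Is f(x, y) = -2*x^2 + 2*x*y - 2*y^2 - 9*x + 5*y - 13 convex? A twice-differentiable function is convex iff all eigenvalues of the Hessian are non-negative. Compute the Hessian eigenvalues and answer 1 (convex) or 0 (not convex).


The Hessian of f(x,y) = -2*x^2 + 2*x*y - 2*y^2 - 9*x + 5*y - 13 is:
H = [[-4, 2], [2, -4]]
Trace = -4 - 4 = -8
Determinant = -4*-4 - (2)^2 = 12
Discriminant = (-8)^2 - 4*12 = 16.0
Eigenvalues: lambda_1 = -6.0, lambda_2 = -2.0
The function is not convex.

0


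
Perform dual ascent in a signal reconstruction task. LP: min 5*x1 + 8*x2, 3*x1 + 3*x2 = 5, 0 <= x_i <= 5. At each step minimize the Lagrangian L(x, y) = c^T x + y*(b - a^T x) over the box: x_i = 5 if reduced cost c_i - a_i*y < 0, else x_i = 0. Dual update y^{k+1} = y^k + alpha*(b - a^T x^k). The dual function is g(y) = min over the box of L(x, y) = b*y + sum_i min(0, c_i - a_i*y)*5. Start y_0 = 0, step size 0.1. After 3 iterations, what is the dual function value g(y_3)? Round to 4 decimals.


Dual ascent for LP: min 5*x1 + 8*x2, 3*x1 + 3*x2 = 5, 0 <= x_i <= 5
Step 1: y^k = 0.0, reduced costs: (5.0, 8.0)
  x^k = (0.0, 0.0), subgradient = b - a^T x = 5.0
  y^{k+1} = 0.0 + 0.1*5.0 = 0.5
Step 2: y^k = 0.5, reduced costs: (3.5, 6.5)
  x^k = (0.0, 0.0), subgradient = b - a^T x = 5.0
  y^{k+1} = 0.5 + 0.1*5.0 = 1.0
Step 3: y^k = 1.0, reduced costs: (2.0, 5.0)
  x^k = (0.0, 0.0), subgradient = b - a^T x = 5.0
  y^{k+1} = 1.0 + 0.1*5.0 = 1.5
Dual objective at y_3 = 1.5: reduced costs (0.5, 3.5), box minimizer x = (0.0, 0.0)
g(y_3) = b*y + (c1 - a1*y)*x1 + (c2 - a2*y)*x2 = 5*1.5 + 0.5*0.0 + 3.5*0.0 = 7.5 + 0.0 + 0.0 = 7.5


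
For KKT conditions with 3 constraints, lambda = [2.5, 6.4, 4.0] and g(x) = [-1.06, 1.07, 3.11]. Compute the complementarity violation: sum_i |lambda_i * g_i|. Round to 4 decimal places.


KKT complementary slackness check:
lambda_1 * g_1 = 2.5 * -1.06 = -2.65
lambda_2 * g_2 = 6.4 * 1.07 = 6.848
lambda_3 * g_3 = 4.0 * 3.11 = 12.44
Total violation = 2.65 + 6.848 + 12.44 = 21.938


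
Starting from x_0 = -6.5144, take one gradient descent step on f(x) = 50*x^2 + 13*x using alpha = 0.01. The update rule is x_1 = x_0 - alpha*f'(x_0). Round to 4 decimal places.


We compute the gradient at x_0 and apply the update.
f'(x) = 100*x + 13
f'(-6.5144) = 100*-6.5144 + 13 = -638.44
x_1 = -6.5144 - 0.01*-638.44 = -0.13


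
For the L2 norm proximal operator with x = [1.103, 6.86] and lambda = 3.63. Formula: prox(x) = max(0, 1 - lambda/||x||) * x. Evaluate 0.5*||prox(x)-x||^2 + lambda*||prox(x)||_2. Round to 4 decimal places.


Step 1: Compute ||x||.
||x|| = 6.9481
Step 2: Compute scaling factor.
scale = max(0, 1 - 3.63/6.9481) = 0.4776
Step 3: prox(x) = [0.5267, 3.276]
||prox(x)|| = 3.3181
Step 4: Proximal objective.
0.5*||prox-x||^2 = 6.5885
lambda*||prox|| = 12.0447
Total = 18.6332


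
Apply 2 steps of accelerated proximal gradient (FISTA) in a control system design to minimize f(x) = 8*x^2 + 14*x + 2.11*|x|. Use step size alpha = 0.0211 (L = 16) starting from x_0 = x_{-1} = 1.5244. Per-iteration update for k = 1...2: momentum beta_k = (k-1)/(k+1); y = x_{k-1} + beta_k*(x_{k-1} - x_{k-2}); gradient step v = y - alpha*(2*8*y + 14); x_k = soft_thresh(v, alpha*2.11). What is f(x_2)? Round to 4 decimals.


FISTA on f(x) = 8*x^2 + 14*x + 2.11*|x|
L = 16, alpha = 0.0211
Iteration 1: beta = 0.0, y = 1.5244 + 0.0*(1.5244 - 1.5244) = 1.5244
  grad(y) = 38.3904, v = y - alpha*grad = 0.7144
  prox(v) = soft_thresh(0.7144, 0.0445) = 0.6698
Iteration 2: beta = 0.3333, y = 0.6698 + 0.3333*(0.6698 - 1.5244) = 0.385
  grad(y) = 20.1598, v = y - alpha*grad = -0.0404
  prox(v) = soft_thresh(-0.0404, 0.0445) = 0.0
f(x_2) = 8*0.0^2 + 14*0.0 + 2.11*|0.0| = 0.0


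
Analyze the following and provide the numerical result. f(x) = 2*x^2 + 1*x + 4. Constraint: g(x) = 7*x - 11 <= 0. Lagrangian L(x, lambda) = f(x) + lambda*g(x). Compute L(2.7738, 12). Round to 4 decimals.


Step 1: Evaluate f(x).
f(2.7738) = 2*2.7738^2 + 1*2.7738 + 4 = 22.1617
Step 2: Evaluate g(x).
g(2.7738) = 7*2.7738 - 11 = 8.4166
Step 3: Compute Lagrangian.
L = 22.1617 + 12*8.4166 = 123.1609


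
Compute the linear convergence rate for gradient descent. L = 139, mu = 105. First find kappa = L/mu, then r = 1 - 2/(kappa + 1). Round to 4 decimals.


Step 1: Compute the condition number.
kappa = L/mu = 139/105 = 1.3238
Step 2: Compute the convergence rate.
r = 1 - 2/(kappa + 1) = 1 - 2*mu/(L + mu) = (L - mu)/(L + mu) = 34/244 = 0.1393


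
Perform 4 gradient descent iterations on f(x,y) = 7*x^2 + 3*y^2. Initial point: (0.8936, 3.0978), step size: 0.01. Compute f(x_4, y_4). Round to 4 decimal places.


Gradient descent on f(x,y) = 7*x^2 + 3*y^2.
Starting point: (0.8936, 3.0978), alpha = 0.01
Step 1: grad_x = 2*7*0.8936 = 12.5104, grad_y = 2*3*3.0978 = 18.5868
  x_1 = 0.8936 - 0.01*12.5104 = 0.7685
  y_1 = 3.0978 - 0.01*18.5868 = 2.9119
Step 2: grad_x = 2*7*0.7685 = 10.7589, grad_y = 2*3*2.9119 = 17.4716
  x_2 = 0.7685 - 0.01*10.7589 = 0.6609
  y_2 = 2.9119 - 0.01*17.4716 = 2.7372
Step 3: grad_x = 2*7*0.6609 = 9.2527, grad_y = 2*3*2.7372 = 16.4233
  x_3 = 0.6609 - 0.01*9.2527 = 0.5684
  y_3 = 2.7372 - 0.01*16.4233 = 2.573
Step 4: grad_x = 2*7*0.5684 = 7.9573, grad_y = 2*3*2.573 = 15.4379
  x_4 = 0.5684 - 0.01*7.9573 = 0.4888
  y_4 = 2.573 - 0.01*15.4379 = 2.4186
f(0.4888, 2.4186) = 7*0.4888^2 + 3*2.4186^2 = 19.2215


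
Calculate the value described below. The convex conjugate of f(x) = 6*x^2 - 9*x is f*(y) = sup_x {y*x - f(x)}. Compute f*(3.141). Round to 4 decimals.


f*(y) = sup_x {y*x - a*x^2 - b*x} = sup_x {(y-b)*x - a*x^2}
FOC: (y - b) - 2a*x = 0 => x* = (y - b)/(2a)
x* = (3.141 + 9)/(2*6) = 1.0118
f*(3.141) = (y-b)^2/(4a) = (3.141 + 9)^2/(4*6)
= 147.4039/24 = 6.1418


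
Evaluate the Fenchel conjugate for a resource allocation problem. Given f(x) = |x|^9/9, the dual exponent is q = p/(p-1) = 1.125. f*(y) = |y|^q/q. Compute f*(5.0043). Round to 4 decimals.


The conjugate exponent q satisfies 1/p + 1/q = 1.
p = 9, so q = 9/(9 - 1) = 1.125
|y|^q = 5.0043^1.125 = 6.1201
f*(5.0043) = 6.1201 / 1.125 = 5.4401


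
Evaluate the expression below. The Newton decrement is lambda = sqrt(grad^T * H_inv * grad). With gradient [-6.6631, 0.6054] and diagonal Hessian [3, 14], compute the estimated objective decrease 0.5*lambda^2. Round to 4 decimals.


Step 1: H is diagonal, so H^(-1) * g = [-2.221, 0.0432].
Step 2: g^T H^(-1) g = sum_i g_i^2 / H_ii
  = (-6.6631)^2/3 + (0.6054)^2/14
  = 14.799 + 0.0262 = 14.8251
Step 3: Objective decrease = 0.5 * g^T H^(-1) g = 7.4126


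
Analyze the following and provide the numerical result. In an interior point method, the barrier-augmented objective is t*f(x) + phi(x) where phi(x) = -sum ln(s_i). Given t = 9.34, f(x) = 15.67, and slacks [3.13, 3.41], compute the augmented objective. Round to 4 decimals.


Step 1: Compute log-barrier.
ln values: [1.141, 1.2267]
phi = -(1.141 + 1.2267) = -2.3677
Step 2: Compute augmented objective.
t*f(x) = 9.34*15.67 = 146.3578
Total = 146.3578 - 2.3677 = 143.9901


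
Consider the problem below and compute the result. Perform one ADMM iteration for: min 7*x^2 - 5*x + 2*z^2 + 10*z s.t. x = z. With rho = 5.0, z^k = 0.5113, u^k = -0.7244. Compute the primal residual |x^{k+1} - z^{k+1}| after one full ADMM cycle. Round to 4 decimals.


ADMM iteration with rho = 5.0, z^k = 0.5113, u^k = -0.7244
Step 1: x-update.
Minimize 7*x^2 - 5*x + (5.0/2)*(x - 0.5113 - 0.7244)^2
FOC: (2*7 + 5.0)*x = 5 + 5.0*(0.5113 + 0.7244)
x^{k+1} = 0.5883
Step 2: z-update.
Minimize 2*z^2 + 10*z + (5.0/2)*(0.5883 - z - 0.7244)^2
FOC: (2*2 + 5.0)*z = -10 + 5.0*(0.5883 - 0.7244)
z^{k+1} = -1.1867
Step 3: u-update.
u^{k+1} = -0.7244 + 0.5883 + 1.1867 = 1.0506
Step 4: Primal residual = |0.5883 + 1.1867| = 1.775


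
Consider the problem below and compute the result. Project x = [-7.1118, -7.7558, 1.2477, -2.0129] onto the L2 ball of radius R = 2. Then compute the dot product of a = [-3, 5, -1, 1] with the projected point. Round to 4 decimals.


Step 1: Compute ||x|| (intermediates to 6 decimals).
||x|| = sqrt((-7.1118)^2 + (-7.7558)^2 + 1.2477^2 + (-2.0129)^2) = 10.78604
Step 2: Project.
Since ||x|| > R, scale = R/||x|| = 2/10.78604 = 0.185425, proj(x) = scale * x
proj(x) = [-1.318706, -1.438119, 0.231355, -0.373242]
Step 3: Dot product.
a^T * proj(x) = -3*(-1.318706) + 5*(-1.438119) - 1*0.231355 + 1*(-0.373242) = -3.8391


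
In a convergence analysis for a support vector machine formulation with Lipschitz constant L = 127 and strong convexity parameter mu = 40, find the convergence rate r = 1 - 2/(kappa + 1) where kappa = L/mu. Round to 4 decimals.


Step 1: Compute the condition number.
kappa = L/mu = 127/40 = 3.175
Step 2: Compute the convergence rate.
r = 1 - 2/(kappa + 1) = 1 - 2*mu/(L + mu) = (L - mu)/(L + mu) = 87/167 = 0.521


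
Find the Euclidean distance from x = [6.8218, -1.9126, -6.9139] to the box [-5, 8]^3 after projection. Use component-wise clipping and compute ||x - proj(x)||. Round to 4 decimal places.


Project each component onto [-5, 8].
clip(6.8218) = 6.8218, clip(-1.9126) = -1.9126, clip(-6.9139) = -5.0
Projection = [6.8218, -1.9126, -5.0]
Squared diffs: [0.0, 0.0, 3.663]
Distance = sqrt(3.663) = 1.9139


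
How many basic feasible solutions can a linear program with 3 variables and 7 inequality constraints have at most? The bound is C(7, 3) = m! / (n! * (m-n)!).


Each vertex corresponds to some choice of n active constraints out of m, so the number of vertices is at most C(m, n) = m! / (n!(m-n)!).
m = 7, n = 3
Numerator: 7 * 6 * 5
Denominator: 3! = 6
C(7, 3) = 35


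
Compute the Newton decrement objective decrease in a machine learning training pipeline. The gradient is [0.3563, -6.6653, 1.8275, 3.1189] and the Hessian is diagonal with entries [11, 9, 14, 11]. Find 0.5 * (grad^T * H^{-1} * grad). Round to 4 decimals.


Step 1: H is diagonal, so H^(-1) * g = [0.0324, -0.7406, 0.1305, 0.2835].
Step 2: g^T H^(-1) g = sum_i g_i^2 / H_ii
  = (0.3563)^2/11 + (-6.6653)^2/9 + (1.8275)^2/14 + (3.1189)^2/11
  = 0.0115 + 4.9362 + 0.2386 + 0.8843 = 6.0707
Step 3: Objective decrease = 0.5 * g^T H^(-1) g = 3.0353


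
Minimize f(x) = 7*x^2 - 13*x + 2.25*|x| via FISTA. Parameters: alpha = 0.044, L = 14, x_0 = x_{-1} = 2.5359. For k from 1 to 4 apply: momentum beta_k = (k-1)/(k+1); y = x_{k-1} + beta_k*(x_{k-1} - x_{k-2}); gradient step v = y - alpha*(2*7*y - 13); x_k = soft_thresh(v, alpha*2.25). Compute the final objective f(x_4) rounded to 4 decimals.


FISTA on f(x) = 7*x^2 - 13*x + 2.25*|x|
L = 14, alpha = 0.044
Iteration 1: beta = 0.0, y = 2.5359 + 0.0*(2.5359 - 2.5359) = 2.5359
  grad(y) = 22.5026, v = y - alpha*grad = 1.5458
  prox(v) = soft_thresh(1.5458, 0.099) = 1.4468
Iteration 2: beta = 0.3333, y = 1.4468 + 0.3333*(1.4468 - 2.5359) = 1.0837
  grad(y) = 2.1725, v = y - alpha*grad = 0.9882
  prox(v) = soft_thresh(0.9882, 0.099) = 0.8892
Iteration 3: beta = 0.5, y = 0.8892 + 0.5*(0.8892 - 1.4468) = 0.6103
  grad(y) = -4.4552, v = y - alpha*grad = 0.8064
  prox(v) = soft_thresh(0.8064, 0.099) = 0.7074
Iteration 4: beta = 0.6, y = 0.7074 + 0.6*(0.7074 - 0.8892) = 0.5983
  grad(y) = -4.6238, v = y - alpha*grad = 0.8017
  prox(v) = soft_thresh(0.8017, 0.099) = 0.7027
f(x_4) = 7*0.7027^2 - 13*0.7027 + 2.25*|0.7027| = -4.0976


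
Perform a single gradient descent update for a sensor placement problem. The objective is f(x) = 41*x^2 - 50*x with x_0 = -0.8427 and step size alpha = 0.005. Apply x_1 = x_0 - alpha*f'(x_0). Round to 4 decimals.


We compute the gradient at x_0 and apply the update.
f'(x) = 82*x - 50
f'(-0.8427) = 82*-0.8427 - 50 = -119.1014
x_1 = -0.8427 - 0.005*-119.1014 = -0.2472


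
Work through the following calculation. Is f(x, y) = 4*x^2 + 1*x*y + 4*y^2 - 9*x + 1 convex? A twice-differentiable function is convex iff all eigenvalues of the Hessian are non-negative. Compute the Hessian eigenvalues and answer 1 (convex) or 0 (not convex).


The Hessian of f(x,y) = 4*x^2 + 1*x*y + 4*y^2 - 9*x + 1 is:
H = [[8, 1], [1, 8]]
Trace = 8 + 8 = 16
Determinant = 8*8 - (1)^2 = 63
Discriminant = (16)^2 - 4*63 = 4.0
Eigenvalues: lambda_1 = 7.0, lambda_2 = 9.0
The function is convex.

1


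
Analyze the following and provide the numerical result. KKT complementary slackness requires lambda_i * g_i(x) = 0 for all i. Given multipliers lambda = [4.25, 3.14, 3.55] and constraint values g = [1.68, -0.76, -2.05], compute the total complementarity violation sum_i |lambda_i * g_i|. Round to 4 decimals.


KKT complementary slackness check:
lambda_1 * g_1 = 4.25 * 1.68 = 7.14
lambda_2 * g_2 = 3.14 * -0.76 = -2.3864
lambda_3 * g_3 = 3.55 * -2.05 = -7.2775
Total violation = 7.14 + 2.3864 + 7.2775 = 16.8039


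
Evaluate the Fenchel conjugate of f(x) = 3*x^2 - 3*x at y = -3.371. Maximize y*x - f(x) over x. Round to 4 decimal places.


f*(y) = sup_x {y*x - a*x^2 - b*x} = sup_x {(y-b)*x - a*x^2}
FOC: (y - b) - 2a*x = 0 => x* = (y - b)/(2a)
x* = (-3.371 + 3)/(2*3) = -0.0618
f*(-3.371) = (y-b)^2/(4a) = (-3.371 + 3)^2/(4*3)
= 0.1376/12 = 0.0115


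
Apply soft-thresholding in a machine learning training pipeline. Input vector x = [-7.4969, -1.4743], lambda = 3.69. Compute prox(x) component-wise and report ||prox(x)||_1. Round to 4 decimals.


Soft-thresholding with lambda = 3.69:
prox(-7.4969) = sign(-7.4969)*max(|-7.4969| - 3.69, 0) = -3.8069
prox(-1.4743) = sign(-1.4743)*max(|-1.4743| - 3.69, 0) = 0.0
prox(x) = [-3.8069, 0.0]
||prox(x)||_1 = 3.8069 + 0.0 = 3.8069


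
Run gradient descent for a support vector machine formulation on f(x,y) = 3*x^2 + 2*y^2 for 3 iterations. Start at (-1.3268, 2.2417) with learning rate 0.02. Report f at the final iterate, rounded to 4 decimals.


Gradient descent on f(x,y) = 3*x^2 + 2*y^2.
Starting point: (-1.3268, 2.2417), alpha = 0.02
Step 1: grad_x = 2*3*-1.3268 = -7.9608, grad_y = 2*2*2.2417 = 8.9668
  x_1 = -1.3268 - 0.02*-7.9608 = -1.1676
  y_1 = 2.2417 - 0.02*8.9668 = 2.0624
Step 2: grad_x = 2*3*-1.1676 = -7.0055, grad_y = 2*2*2.0624 = 8.2495
  x_2 = -1.1676 - 0.02*-7.0055 = -1.0275
  y_2 = 2.0624 - 0.02*8.2495 = 1.8974
Step 3: grad_x = 2*3*-1.0275 = -6.1648, grad_y = 2*2*1.8974 = 7.5895
  x_3 = -1.0275 - 0.02*-6.1648 = -0.9042
  y_3 = 1.8974 - 0.02*7.5895 = 1.7456
f(-0.9042, 1.7456) = 3*(-0.9042)^2 + 2*1.7456^2 = 8.5467


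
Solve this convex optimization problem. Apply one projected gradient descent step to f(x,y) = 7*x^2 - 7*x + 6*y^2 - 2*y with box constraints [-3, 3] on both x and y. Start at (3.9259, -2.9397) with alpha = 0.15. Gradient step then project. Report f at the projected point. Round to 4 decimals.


Step 1: Compute gradient at (3.9259, -2.9397).
grad_x = 2*7*3.9259 - 7 = 47.9626
grad_y = 2*6*-2.9397 - 2 = -37.2764
Step 2: Gradient step.
x_raw = 3.9259 - 0.15*47.9626 = -3.2685
y_raw = -2.9397 - 0.15*-37.2764 = 2.6518
Step 3: Project onto [-3, 3].
x_proj = clip(-3.2685) = -3.0
y_proj = clip(2.6518) = 2.6518
Step 4: Evaluate f.
f(-3.0, 2.6518) = 120.8875


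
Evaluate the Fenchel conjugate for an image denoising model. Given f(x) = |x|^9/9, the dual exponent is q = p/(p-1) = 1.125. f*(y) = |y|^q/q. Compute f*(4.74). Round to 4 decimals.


The conjugate exponent q satisfies 1/p + 1/q = 1.
p = 9, so q = 9/(9 - 1) = 1.125
|y|^q = 4.74^1.125 = 5.7577
f*(4.74) = 5.7577 / 1.125 = 5.118


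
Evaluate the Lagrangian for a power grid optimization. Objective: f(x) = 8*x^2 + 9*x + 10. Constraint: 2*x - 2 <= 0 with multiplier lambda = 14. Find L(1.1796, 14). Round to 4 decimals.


Step 1: Evaluate f(x).
f(1.1796) = 8*1.1796^2 + 9*1.1796 + 10 = 31.748
Step 2: Evaluate g(x).
g(1.1796) = 2*1.1796 - 2 = 0.3592
Step 3: Compute Lagrangian.
L = 31.748 + 14*0.3592 = 36.7768


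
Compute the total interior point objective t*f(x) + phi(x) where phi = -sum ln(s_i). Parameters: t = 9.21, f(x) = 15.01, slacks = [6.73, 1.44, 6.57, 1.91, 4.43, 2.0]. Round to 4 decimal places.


Step 1: Compute log-barrier.
ln values: [1.9066, 0.3646, 1.8825, 0.6471, 1.4884, 0.6931]
phi = -(1.9066 + 0.3646 + 1.8825 + 0.6471 + 1.4884 + 0.6931) = -6.9824
Step 2: Compute augmented objective.
t*f(x) = 9.21*15.01 = 138.2421
Total = 138.2421 - 6.9824 = 131.2597


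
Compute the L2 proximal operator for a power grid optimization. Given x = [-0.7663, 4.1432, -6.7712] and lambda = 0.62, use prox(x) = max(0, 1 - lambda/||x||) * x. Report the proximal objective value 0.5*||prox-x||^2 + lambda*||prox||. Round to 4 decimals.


Step 1: Compute ||x||.
||x|| = 7.9751
Step 2: Compute scaling factor.
scale = max(0, 1 - 0.62/7.9751) = 0.9223
Step 3: prox(x) = [-0.7067, 3.8211, -6.2448]
||prox(x)|| = 7.3551
Step 4: Proximal objective.
0.5*||prox-x||^2 = 0.1922
lambda*||prox|| = 4.5602
Total = 4.7524
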